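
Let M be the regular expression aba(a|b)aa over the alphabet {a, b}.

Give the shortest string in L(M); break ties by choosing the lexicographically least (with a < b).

abaaaa

By inspection of the expression, no string of length less than 6 matches, and abaaaa is the lexicographically first match of length 6.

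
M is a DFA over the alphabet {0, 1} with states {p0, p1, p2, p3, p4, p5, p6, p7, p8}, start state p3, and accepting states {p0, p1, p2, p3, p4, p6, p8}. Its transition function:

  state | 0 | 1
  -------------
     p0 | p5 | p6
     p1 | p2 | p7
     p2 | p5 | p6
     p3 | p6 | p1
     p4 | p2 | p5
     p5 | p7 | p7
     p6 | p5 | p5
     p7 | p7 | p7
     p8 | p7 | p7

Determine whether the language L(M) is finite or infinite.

The useful states (reachable from p3 and able to reach an accepting state) are {p1, p2, p3, p6}.
Restricted to these states the transition graph has no cycle, so every accepting path has bounded length and L is finite.

finite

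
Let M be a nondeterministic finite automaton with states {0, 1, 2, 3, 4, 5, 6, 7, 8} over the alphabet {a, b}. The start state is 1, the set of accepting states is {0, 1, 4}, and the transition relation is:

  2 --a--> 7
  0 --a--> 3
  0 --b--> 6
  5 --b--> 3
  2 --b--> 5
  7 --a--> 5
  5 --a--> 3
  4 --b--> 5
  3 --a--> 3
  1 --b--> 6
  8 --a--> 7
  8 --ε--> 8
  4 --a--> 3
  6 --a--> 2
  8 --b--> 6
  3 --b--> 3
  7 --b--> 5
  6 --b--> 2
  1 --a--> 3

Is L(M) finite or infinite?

finite

The useful states (reachable from 1 and able to reach an accepting state) are {1}.
Restricted to these states the transition graph has no cycle, so every accepting path has bounded length and L is finite.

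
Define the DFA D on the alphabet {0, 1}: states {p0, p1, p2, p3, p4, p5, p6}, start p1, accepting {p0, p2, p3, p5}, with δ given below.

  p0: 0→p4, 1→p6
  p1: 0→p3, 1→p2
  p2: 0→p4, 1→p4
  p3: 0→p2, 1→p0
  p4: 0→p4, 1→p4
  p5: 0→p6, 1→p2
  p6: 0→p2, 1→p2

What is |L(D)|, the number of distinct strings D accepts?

The useful subgraph on states {p0, p1, p2, p3, p6} is acyclic, so L(D) is finite; the longest accepting path visits 5 useful states, giving maximum string length 4.
Counting accepting paths from p1 by length: 2 of length 1, 2 of length 2, 2 of length 4. Total 6.

6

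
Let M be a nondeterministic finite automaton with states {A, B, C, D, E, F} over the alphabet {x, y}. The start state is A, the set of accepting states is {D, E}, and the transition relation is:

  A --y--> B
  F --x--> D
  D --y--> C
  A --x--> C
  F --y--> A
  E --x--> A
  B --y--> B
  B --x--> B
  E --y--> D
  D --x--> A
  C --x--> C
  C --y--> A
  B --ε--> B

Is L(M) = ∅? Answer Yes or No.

Yes

The states reachable from the start state are {A, B, C}.
None of the accepting states {D, E} is reachable, so no string is accepted and L(M) = ∅.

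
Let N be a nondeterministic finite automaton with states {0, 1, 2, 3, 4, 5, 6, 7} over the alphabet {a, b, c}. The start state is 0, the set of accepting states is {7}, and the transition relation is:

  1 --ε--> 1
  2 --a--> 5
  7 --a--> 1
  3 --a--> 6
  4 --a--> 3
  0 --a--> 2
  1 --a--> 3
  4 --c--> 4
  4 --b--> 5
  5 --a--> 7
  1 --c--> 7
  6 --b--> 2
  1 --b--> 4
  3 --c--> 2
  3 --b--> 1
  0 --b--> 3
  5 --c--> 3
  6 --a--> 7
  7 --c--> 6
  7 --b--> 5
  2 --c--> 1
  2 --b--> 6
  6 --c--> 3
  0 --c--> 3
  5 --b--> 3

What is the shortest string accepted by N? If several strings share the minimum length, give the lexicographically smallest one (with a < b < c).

A breadth-first search from 0 reaches an accepting state first via the path 0 → 2 → 5 → 7 on input aaa.
No string of length < 3 is accepted (BFS exhausts all shorter strings without reaching an accepting state), and aaa is the lexicographically least accepting string of length 3.

aaa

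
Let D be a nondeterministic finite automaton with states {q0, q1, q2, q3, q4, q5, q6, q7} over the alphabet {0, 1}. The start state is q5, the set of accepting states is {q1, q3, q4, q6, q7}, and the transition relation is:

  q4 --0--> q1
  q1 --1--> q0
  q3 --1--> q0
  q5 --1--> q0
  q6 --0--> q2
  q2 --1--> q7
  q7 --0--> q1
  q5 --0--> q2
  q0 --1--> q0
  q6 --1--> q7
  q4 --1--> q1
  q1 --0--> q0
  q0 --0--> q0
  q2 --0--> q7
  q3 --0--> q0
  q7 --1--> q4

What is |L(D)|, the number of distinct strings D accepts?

10

The useful subgraph on states {q1, q2, q4, q5, q7} is acyclic, so L(D) is finite; the longest accepting path visits 5 useful states, giving maximum string length 4.
Counting accepting paths from q5 by length: 2 of length 2, 4 of length 3, 4 of length 4. Total 10.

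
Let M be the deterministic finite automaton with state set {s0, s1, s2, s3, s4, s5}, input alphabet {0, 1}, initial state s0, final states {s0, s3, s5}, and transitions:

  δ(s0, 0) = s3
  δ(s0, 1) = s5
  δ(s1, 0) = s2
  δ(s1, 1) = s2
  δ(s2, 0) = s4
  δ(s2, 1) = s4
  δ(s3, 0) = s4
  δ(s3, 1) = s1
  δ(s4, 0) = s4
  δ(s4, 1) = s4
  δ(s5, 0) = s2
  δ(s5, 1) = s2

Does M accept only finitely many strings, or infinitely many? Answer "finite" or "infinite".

The useful states (reachable from s0 and able to reach an accepting state) are {s0, s3, s5}.
Restricted to these states the transition graph has no cycle, so every accepting path has bounded length and L is finite.

finite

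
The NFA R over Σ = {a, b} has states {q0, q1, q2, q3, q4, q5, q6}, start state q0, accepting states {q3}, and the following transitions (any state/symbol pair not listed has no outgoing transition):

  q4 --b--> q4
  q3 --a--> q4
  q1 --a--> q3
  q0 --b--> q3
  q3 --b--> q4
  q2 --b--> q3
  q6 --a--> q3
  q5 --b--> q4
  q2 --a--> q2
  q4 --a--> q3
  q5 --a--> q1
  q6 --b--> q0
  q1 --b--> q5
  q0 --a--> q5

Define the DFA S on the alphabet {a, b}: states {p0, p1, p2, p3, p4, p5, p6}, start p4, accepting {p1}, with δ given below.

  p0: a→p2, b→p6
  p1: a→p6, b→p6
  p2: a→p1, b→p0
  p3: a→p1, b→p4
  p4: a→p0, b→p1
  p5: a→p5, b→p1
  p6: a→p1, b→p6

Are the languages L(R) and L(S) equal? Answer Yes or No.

Yes

Exploring the product automaton R × S from the start pair (q0, p4), following both machines on each input symbol, reaches 5 state pairs: (q0, p4), (q5, p0), (q3, p1), (q1, p2), (q4, p6).
R accepts in {q3} and S accepts in {p1}. In every reachable pair the two components are either both accepting — (q3, p1) — or both non-accepting, so no string is accepted by exactly one of the machines: L(R) \ L(S) and L(S) \ L(R) are both empty.
Hence every string is accepted by R iff it is accepted by S, and the two languages coincide.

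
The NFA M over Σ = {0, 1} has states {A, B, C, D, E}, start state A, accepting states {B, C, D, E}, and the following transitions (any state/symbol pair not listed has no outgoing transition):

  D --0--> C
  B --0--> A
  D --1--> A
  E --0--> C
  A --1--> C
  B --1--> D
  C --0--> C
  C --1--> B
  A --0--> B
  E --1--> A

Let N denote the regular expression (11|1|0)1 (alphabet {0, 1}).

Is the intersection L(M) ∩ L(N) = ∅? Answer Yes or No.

The string 01 is accepted by both M and N.
Hence L(M) ∩ L(N) ≠ ∅.

No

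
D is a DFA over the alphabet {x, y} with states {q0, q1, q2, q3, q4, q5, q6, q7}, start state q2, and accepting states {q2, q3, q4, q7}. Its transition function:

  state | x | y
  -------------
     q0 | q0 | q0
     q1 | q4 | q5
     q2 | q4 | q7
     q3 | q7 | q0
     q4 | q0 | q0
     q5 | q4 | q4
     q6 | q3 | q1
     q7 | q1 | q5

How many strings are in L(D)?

The useful subgraph on states {q1, q2, q4, q5, q7} is acyclic, so L(D) is finite; the longest accepting path visits 5 useful states, giving maximum string length 4.
Counting accepting paths from q2 by length: 1 of length 0, 2 of length 1, 3 of length 3, 2 of length 4. Total 8.

8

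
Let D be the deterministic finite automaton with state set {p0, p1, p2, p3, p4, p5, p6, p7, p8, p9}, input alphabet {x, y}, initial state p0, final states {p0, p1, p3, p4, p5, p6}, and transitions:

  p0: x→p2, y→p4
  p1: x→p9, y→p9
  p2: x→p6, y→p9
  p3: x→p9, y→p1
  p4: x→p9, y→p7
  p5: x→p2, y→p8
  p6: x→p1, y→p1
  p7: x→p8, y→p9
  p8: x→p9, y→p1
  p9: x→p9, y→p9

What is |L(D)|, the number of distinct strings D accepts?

6

The useful subgraph on states {p0, p1, p2, p4, p6, p7, p8} is acyclic, so L(D) is finite; the longest accepting path visits 5 useful states, giving maximum string length 4.
Counting accepting paths from p0 by length: 1 of length 0, 1 of length 1, 1 of length 2, 2 of length 3, 1 of length 4. Total 6.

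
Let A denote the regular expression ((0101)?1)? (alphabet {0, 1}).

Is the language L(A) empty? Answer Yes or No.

The empty string ε matches the expression, so it belongs to L(A).
Since L(A) contains at least one string, it is not empty.

No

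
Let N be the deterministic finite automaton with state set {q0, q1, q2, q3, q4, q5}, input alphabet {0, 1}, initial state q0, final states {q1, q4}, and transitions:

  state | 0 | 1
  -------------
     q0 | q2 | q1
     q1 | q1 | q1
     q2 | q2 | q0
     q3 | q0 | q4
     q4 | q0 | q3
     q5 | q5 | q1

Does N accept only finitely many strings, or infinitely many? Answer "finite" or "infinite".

State q1 is reachable from the start and can reach an accepting state, and it lies on the cycle q1 → q1.
Traversing that cycle any number of times yields accepted strings of unbounded length, so the language is infinite.

infinite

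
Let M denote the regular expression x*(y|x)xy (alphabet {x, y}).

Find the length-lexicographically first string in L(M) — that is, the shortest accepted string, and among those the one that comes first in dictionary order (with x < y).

By inspection of the expression, no string of length less than 3 matches, and xxy is the lexicographically first match of length 3.

xxy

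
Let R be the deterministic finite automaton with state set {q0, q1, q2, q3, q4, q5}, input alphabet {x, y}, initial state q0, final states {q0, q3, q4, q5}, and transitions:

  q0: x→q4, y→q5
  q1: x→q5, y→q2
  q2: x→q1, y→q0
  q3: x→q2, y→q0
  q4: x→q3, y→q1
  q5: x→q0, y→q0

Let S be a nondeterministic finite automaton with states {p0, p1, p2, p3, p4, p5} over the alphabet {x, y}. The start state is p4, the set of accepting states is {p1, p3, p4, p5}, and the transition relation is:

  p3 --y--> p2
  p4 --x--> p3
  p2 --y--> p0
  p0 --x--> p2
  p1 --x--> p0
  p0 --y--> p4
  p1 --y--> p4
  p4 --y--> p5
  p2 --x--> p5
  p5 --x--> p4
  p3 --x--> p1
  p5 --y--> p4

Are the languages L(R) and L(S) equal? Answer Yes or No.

Yes

Exploring the product automaton R × S from the start pair (q0, p4), following both machines on each input symbol, reaches 6 state pairs: (q0, p4), (q4, p3), (q5, p5), (q3, p1), (q1, p2), (q2, p0).
R accepts in {q0, q3, q4, q5} and S accepts in {p1, p3, p4, p5}. In every reachable pair the two components are either both accepting — (q0, p4), (q4, p3), (q5, p5), (q3, p1) — or both non-accepting, so no string is accepted by exactly one of the machines: L(R) \ L(S) and L(S) \ L(R) are both empty.
Hence every string is accepted by R iff it is accepted by S, and the two languages coincide.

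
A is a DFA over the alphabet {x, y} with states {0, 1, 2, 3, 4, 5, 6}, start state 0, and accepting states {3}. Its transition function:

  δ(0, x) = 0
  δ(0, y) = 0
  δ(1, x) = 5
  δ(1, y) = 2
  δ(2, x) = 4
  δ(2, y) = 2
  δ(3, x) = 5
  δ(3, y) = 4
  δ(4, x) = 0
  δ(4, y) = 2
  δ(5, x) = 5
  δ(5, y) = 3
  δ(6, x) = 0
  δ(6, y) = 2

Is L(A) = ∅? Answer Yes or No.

The states reachable from the start state are {0}.
None of the accepting states {3} is reachable, so no string is accepted and L(A) = ∅.

Yes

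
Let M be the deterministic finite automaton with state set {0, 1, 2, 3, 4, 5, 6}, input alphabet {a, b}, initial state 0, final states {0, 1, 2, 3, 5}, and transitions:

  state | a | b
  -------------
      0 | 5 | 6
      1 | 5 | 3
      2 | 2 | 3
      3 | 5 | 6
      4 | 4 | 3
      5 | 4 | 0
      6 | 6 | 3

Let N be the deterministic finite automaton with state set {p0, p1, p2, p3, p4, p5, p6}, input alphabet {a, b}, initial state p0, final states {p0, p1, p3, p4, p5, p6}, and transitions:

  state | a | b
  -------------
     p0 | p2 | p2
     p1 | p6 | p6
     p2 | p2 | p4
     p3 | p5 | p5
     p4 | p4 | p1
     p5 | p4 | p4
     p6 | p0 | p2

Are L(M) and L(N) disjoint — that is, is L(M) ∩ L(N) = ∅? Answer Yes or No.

No

The empty string ε is accepted by both M and N.
Hence L(M) ∩ L(N) ≠ ∅.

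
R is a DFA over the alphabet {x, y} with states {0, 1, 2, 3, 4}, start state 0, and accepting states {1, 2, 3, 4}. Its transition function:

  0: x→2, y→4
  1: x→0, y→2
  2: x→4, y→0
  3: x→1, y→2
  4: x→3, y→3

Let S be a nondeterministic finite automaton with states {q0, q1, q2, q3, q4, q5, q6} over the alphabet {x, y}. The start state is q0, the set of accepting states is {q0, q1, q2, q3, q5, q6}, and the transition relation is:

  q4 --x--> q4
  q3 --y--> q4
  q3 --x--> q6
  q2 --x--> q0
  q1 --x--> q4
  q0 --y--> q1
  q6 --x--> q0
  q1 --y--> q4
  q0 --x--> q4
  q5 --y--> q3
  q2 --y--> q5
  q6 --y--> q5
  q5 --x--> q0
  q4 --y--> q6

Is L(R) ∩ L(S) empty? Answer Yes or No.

The string y is accepted by both R and S.
Hence L(R) ∩ L(S) ≠ ∅.

No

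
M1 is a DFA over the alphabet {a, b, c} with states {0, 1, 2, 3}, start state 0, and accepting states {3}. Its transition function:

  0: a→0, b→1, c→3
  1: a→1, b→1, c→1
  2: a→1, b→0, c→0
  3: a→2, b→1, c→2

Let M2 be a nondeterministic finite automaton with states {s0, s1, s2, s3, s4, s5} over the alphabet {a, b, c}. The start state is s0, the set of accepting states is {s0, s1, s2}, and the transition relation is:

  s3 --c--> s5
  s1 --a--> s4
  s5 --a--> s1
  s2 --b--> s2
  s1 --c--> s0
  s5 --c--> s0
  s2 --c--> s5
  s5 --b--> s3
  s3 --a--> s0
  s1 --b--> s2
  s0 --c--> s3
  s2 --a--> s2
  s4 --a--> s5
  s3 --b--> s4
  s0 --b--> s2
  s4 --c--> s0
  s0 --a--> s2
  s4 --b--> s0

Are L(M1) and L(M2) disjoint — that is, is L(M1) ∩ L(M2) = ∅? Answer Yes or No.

Exploring the product automaton M1 × M2 from the start pair (0, s0), following both machines on each input symbol, reaches 14 state pairs: (0, s0), (0, s2), (1, s2), (3, s3), (3, s5), (1, s5), (2, s0), (1, s4), (2, s5), (2, s1), (1, s3), (1, s1), (1, s0), (0, s3).
M1 accepts in {3} and M2 accepts in {s0, s1, s2}; no reachable pair has both components accepting, so no string drives both machines to acceptance simultaneously and L(M1) ∩ L(M2) = ∅.
So no string is accepted by both, and the intersection is empty.

Yes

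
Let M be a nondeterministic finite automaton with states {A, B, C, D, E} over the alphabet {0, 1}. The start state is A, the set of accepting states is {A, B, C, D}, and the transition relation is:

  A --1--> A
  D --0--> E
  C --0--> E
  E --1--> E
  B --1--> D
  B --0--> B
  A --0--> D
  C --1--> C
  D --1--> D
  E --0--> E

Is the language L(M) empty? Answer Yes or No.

No

The empty string ε is accepted: the run A ends in the accepting state A.
Since at least one string is accepted, L(M) is not empty.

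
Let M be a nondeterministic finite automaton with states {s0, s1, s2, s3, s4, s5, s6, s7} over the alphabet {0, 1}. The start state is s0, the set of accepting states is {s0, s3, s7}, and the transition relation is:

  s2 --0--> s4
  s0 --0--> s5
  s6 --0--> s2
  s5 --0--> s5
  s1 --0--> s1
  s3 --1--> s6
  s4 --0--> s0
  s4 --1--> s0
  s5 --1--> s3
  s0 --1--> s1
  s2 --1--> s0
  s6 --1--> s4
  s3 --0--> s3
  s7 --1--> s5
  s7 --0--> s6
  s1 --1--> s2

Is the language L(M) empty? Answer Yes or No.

No

The empty string ε is accepted: the run s0 ends in the accepting state s0.
Since at least one string is accepted, L(M) is not empty.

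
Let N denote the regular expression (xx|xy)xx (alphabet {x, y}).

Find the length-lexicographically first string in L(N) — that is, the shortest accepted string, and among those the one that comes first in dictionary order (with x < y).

xxxx

By inspection of the expression, no string of length less than 4 matches, and xxxx is the lexicographically first match of length 4.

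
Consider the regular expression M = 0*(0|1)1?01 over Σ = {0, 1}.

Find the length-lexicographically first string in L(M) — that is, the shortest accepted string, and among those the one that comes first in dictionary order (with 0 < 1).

001

By inspection of the expression, no string of length less than 3 matches, and 001 is the lexicographically first match of length 3.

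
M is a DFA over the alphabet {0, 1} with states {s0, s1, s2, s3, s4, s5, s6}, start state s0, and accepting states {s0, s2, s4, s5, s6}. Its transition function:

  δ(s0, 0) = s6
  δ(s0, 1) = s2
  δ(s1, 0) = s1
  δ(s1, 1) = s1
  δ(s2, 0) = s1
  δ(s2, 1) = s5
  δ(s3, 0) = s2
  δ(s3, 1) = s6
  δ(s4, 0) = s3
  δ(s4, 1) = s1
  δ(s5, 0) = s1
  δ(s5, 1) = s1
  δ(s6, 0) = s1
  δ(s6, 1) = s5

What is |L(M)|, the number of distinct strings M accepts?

5

The useful subgraph on states {s0, s2, s5, s6} is acyclic, so L(M) is finite; the longest accepting path visits 3 useful states, giving maximum string length 2.
Counting accepting paths from s0 by length: 1 of length 0, 2 of length 1, 2 of length 2. Total 5.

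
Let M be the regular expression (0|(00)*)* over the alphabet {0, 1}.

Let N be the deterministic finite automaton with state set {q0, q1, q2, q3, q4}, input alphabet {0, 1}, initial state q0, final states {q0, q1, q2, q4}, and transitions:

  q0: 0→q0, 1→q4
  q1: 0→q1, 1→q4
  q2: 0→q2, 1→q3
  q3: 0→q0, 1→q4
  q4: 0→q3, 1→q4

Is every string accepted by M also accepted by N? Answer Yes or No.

Yes

Converting the expression M to a DFA (subset construction, then merging equivalent states) gives the minimal DFA with states {m0, m1}, start state m0, accepting states {m0} and transitions m0: 0→m0, 1→m1; m1: 0→m1, 1→m1.
Exploring the product automaton M × N from the start pair (m0, q0), following both machines on each input symbol, reaches 4 state pairs: (m0, q0), (m1, q4), (m1, q3), (m1, q0).
M accepts in {m0} and N accepts in {q0, q1, q2, q4}. The reachable pairs whose M-component is accepting are (m0, q0); in each of them the N-component is accepting too, so the product for L(M) \ L(N) (M-component accepting, N-component rejecting) has no reachable accepting pair and the difference is empty.
Hence every string in L(M) is also in L(N).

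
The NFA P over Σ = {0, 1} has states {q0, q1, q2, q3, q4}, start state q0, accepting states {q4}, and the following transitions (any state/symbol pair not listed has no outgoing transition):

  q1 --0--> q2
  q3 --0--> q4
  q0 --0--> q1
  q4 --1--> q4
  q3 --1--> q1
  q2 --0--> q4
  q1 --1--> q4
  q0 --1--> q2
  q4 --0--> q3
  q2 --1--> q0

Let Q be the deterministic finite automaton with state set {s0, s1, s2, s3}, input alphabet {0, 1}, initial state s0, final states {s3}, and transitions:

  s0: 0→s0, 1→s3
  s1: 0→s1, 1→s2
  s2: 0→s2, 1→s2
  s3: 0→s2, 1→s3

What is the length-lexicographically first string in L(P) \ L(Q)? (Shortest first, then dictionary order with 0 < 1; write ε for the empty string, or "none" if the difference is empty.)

The string 10 is accepted by P but not by Q.
No shorter string lies in the difference, and 10 is the lexicographically first length-2 string in L(P) \ L(Q).

10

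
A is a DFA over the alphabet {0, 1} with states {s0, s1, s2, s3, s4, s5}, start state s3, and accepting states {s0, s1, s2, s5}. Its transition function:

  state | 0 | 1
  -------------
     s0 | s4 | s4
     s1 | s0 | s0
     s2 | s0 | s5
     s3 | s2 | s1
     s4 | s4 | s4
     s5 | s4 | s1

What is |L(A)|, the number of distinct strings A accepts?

9

The useful subgraph on states {s0, s1, s2, s3, s5} is acyclic, so L(A) is finite; the longest accepting path visits 5 useful states, giving maximum string length 4.
Counting accepting paths from s3 by length: 2 of length 1, 4 of length 2, 1 of length 3, 2 of length 4. Total 9.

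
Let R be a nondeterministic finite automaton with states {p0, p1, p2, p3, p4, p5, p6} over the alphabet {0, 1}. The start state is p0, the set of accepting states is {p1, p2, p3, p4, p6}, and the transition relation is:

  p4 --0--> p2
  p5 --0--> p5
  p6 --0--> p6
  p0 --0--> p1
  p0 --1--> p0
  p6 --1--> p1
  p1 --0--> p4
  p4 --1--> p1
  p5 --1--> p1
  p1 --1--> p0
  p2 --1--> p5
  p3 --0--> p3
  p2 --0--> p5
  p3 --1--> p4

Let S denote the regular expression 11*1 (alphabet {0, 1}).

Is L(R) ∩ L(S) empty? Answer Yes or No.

Yes

Converting the expression S to a DFA (subset construction, then merging equivalent states) gives the minimal DFA with states {s0, s1, s2, s3}, start state s0, accepting states {s3} and transitions s0: 0→s1, 1→s2; s1: 0→s1, 1→s1; s2: 0→s1, 1→s3; s3: 0→s1, 1→s3.
Exploring the product automaton R × S from the start pair (p0, s0), following both machines on each input symbol, reaches 8 state pairs: (p0, s0), (p1, s1), (p0, s2), (p4, s1), (p0, s1), (p0, s3), (p2, s1), (p5, s1).
R accepts in {p1, p2, p3, p4, p6} and S accepts in {s3}; no reachable pair has both components accepting, so no string drives both machines to acceptance simultaneously and L(R) ∩ L(S) = ∅.
So no string is accepted by both, and the intersection is empty.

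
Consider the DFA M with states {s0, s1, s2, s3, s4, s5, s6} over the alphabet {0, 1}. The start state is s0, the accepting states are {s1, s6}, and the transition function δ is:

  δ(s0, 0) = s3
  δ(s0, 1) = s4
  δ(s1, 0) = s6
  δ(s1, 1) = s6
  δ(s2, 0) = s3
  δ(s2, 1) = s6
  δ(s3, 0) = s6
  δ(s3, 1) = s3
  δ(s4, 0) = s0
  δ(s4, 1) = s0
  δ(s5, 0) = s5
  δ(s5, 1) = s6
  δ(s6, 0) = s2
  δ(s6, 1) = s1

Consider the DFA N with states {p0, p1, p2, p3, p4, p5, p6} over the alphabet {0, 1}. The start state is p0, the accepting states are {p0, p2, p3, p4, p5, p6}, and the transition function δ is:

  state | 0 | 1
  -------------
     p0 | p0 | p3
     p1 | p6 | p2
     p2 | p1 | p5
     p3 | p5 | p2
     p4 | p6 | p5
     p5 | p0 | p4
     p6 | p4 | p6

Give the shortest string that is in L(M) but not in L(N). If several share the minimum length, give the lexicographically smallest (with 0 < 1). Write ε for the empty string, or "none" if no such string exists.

0110

The string 0110 is accepted by M but not by N.
No shorter string lies in the difference, and 0110 is the lexicographically first length-4 string in L(M) \ L(N).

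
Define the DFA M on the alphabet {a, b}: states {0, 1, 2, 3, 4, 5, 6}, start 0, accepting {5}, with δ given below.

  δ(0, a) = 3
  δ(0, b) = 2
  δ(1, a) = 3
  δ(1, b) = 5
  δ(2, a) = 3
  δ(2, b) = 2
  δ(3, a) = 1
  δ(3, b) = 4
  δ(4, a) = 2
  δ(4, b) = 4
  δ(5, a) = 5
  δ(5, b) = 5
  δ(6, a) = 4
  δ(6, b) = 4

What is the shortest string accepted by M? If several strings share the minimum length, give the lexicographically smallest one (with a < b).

A breadth-first search from 0 reaches an accepting state first via the path 0 → 3 → 1 → 5 on input aab.
No string of length < 3 is accepted (BFS exhausts all shorter strings without reaching an accepting state), and aab is the lexicographically least accepting string of length 3.

aab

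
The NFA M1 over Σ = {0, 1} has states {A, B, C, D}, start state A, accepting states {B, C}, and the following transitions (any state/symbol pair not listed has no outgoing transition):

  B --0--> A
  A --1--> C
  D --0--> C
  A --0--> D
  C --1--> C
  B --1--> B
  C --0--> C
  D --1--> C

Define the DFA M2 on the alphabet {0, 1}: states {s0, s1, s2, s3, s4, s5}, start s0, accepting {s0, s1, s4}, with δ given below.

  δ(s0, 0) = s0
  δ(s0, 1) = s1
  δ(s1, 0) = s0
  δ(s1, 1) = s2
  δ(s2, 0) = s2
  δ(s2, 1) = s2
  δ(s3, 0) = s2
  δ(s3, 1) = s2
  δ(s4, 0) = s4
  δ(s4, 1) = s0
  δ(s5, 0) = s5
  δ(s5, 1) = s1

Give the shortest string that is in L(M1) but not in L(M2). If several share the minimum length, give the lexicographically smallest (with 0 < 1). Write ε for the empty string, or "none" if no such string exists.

11

The string 11 is accepted by M1 but not by M2.
No shorter string lies in the difference, and 11 is the lexicographically first length-2 string in L(M1) \ L(M2).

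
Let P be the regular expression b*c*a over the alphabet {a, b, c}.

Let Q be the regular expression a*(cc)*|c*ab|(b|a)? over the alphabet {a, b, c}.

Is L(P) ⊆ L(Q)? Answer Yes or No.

No

The string ba is in L(P) but not in L(Q).
So L(P) ⊄ L(Q).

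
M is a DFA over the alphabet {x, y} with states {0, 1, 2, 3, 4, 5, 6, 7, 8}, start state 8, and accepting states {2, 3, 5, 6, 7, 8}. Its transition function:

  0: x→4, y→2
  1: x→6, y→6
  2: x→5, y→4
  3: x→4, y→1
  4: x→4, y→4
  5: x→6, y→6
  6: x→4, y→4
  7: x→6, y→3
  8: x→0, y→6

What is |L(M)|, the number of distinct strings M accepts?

6

The useful subgraph on states {0, 2, 5, 6, 8} is acyclic, so L(M) is finite; the longest accepting path visits 5 useful states, giving maximum string length 4.
Counting accepting paths from 8 by length: 1 of length 0, 1 of length 1, 1 of length 2, 1 of length 3, 2 of length 4. Total 6.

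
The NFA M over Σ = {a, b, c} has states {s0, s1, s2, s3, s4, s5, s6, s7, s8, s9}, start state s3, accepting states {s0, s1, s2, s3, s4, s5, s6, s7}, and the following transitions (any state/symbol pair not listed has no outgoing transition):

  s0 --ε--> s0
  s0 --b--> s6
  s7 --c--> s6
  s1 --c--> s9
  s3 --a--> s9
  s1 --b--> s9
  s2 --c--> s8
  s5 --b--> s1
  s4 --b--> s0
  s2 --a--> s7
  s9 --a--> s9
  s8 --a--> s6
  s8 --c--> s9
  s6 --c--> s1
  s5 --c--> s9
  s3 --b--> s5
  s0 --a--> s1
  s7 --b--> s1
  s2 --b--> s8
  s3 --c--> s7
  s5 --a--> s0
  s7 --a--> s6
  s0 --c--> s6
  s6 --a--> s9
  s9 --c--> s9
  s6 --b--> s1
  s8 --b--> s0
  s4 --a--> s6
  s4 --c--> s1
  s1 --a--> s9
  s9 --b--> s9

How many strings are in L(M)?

19

The useful subgraph on states {s0, s1, s3, s5, s6, s7} is acyclic, so L(M) is finite; the longest accepting path visits 5 useful states, giving maximum string length 4.
Counting accepting paths from s3 by length: 1 of length 0, 2 of length 1, 5 of length 2, 7 of length 3, 4 of length 4. Total 19.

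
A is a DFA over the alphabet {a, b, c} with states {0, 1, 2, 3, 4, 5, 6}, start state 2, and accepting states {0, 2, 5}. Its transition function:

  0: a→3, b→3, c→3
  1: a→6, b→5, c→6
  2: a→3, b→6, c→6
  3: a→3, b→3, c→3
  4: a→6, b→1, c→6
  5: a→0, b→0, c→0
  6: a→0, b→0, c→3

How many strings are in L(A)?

The useful subgraph on states {0, 2, 6} is acyclic, so L(A) is finite; the longest accepting path visits 3 useful states, giving maximum string length 2.
Counting accepting paths from 2 by length: 1 of length 0, 4 of length 2. Total 5.

5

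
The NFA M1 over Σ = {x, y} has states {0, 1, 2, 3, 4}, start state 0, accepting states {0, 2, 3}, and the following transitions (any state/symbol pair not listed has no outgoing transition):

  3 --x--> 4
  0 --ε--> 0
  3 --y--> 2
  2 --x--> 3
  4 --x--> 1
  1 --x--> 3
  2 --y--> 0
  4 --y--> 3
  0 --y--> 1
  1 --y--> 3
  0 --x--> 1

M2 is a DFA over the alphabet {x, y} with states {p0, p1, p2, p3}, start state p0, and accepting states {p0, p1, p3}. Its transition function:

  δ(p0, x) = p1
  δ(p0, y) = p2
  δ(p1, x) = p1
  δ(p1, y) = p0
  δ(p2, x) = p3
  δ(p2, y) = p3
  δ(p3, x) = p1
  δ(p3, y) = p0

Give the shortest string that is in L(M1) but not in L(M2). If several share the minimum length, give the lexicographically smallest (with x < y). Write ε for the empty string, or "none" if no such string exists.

xyy

The string xyy is accepted by M1 but not by M2.
No shorter string lies in the difference, and xyy is the lexicographically first length-3 string in L(M1) \ L(M2).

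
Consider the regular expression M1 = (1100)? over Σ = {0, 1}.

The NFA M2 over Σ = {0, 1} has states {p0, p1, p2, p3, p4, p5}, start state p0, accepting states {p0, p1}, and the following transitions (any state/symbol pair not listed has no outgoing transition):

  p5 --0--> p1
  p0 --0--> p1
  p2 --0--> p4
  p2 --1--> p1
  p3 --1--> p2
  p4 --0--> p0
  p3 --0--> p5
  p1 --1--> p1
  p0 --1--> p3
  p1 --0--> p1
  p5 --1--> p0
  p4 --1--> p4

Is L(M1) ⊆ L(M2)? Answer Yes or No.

Converting the expression M1 to a DFA (subset construction, then merging equivalent states) gives the minimal DFA with states {r0, r1, r2, r3, r4, r5}, start state r0, accepting states {r0, r5} and transitions r0: 0→r1, 1→r2; r1: 0→r1, 1→r1; r2: 0→r1, 1→r3; r3: 0→r4, 1→r1; r4: 0→r5, 1→r1; r5: 0→r1, 1→r1.
Exploring the product automaton M1 × M2 from the start pair (r0, p0), following both machines on each input symbol, reaches 11 state pairs: (r0, p0), (r1, p1), (r2, p3), (r1, p5), (r3, p2), (r1, p0), (r4, p4), (r1, p3), (r5, p0), (r1, p4), (r1, p2).
M1 accepts in {r0, r5} and M2 accepts in {p0, p1}. The reachable pairs whose M1-component is accepting are (r0, p0), (r5, p0); in each of them the M2-component is accepting too, so the product for L(M1) \ L(M2) (M1-component accepting, M2-component rejecting) has no reachable accepting pair and the difference is empty.
Hence every string in L(M1) is also in L(M2).

Yes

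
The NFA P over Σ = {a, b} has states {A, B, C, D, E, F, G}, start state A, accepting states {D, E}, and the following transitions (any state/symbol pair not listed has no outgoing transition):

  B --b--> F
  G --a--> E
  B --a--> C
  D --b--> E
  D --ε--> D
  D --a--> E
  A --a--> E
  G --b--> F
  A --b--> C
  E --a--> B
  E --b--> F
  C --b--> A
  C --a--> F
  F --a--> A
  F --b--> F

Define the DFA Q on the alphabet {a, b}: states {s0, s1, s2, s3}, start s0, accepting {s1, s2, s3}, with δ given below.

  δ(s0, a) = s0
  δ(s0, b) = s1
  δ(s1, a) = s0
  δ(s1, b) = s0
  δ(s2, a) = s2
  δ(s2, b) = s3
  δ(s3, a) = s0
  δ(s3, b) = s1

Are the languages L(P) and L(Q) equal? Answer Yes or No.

No

The string a is accepted by P but rejected by Q.
So L(P) ≠ L(Q).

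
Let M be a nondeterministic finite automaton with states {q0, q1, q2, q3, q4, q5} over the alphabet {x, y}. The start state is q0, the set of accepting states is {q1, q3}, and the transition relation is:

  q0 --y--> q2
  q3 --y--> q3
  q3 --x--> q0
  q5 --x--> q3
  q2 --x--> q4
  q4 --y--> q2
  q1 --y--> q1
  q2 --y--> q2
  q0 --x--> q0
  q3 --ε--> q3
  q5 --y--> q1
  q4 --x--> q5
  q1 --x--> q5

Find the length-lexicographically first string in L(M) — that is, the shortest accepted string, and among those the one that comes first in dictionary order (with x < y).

A breadth-first search from q0 reaches an accepting state first via the path q0 → q2 → q4 → q5 → q3 on input yxxx.
No string of length < 4 is accepted (BFS exhausts all shorter strings without reaching an accepting state), and yxxx is the lexicographically least accepting string of length 4.

yxxx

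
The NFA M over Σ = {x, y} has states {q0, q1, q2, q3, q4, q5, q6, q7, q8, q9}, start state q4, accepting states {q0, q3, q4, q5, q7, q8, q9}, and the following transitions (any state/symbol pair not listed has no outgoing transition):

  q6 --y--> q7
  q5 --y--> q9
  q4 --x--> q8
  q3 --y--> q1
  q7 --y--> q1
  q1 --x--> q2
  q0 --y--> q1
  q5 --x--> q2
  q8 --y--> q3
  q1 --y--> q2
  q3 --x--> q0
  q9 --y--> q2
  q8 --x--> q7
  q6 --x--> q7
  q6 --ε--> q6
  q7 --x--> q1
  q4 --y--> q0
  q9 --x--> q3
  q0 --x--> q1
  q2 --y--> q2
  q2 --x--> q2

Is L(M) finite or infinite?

The useful states (reachable from q4 and able to reach an accepting state) are {q0, q3, q4, q7, q8}.
Restricted to these states the transition graph has no cycle, so every accepting path has bounded length and L is finite.

finite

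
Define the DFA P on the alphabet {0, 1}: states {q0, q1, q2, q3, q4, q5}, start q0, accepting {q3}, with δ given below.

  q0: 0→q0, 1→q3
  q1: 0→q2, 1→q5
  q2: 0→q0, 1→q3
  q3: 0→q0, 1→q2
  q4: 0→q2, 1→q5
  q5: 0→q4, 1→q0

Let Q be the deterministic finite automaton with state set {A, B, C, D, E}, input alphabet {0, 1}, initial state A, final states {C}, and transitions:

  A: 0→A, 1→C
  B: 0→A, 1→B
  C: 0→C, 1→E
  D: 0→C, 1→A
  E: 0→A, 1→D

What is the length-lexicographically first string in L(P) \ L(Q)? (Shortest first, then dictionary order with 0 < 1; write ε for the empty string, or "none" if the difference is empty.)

The string 101 is accepted by P but not by Q.
No shorter string lies in the difference, and 101 is the lexicographically first length-3 string in L(P) \ L(Q).

101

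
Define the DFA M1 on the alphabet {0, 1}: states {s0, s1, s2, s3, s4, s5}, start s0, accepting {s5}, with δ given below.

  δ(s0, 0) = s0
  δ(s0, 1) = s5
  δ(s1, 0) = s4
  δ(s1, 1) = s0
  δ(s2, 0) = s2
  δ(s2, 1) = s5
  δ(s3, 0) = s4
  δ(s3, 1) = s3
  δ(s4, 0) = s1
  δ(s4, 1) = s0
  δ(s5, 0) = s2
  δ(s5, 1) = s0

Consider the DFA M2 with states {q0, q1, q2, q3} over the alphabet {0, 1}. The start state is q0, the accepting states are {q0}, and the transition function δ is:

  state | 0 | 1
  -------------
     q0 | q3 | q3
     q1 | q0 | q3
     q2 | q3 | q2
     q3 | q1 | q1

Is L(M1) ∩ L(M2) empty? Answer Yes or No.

Exploring the product automaton M1 × M2 from the start pair (s0, q0), following both machines on each input symbol, reaches 8 state pairs: (s0, q0), (s0, q3), (s5, q3), (s0, q1), (s5, q1), (s2, q1), (s2, q0), (s2, q3).
M1 accepts in {s5} and M2 accepts in {q0}; no reachable pair has both components accepting, so no string drives both machines to acceptance simultaneously and L(M1) ∩ L(M2) = ∅.
So no string is accepted by both, and the intersection is empty.

Yes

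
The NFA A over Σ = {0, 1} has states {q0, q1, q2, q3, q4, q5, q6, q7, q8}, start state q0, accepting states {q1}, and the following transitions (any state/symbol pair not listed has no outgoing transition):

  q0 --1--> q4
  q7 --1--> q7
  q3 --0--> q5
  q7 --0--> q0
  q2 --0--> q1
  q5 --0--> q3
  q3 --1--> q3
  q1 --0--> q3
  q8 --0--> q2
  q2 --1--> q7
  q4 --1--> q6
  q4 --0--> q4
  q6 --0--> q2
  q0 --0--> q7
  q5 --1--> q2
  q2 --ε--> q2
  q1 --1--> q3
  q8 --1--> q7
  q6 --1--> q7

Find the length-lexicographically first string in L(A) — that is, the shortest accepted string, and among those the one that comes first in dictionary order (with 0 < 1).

1100

A breadth-first search from q0 reaches an accepting state first via the path q0 → q4 → q6 → q2 → q1 on input 1100.
No string of length < 4 is accepted (BFS exhausts all shorter strings without reaching an accepting state), and 1100 is the lexicographically least accepting string of length 4.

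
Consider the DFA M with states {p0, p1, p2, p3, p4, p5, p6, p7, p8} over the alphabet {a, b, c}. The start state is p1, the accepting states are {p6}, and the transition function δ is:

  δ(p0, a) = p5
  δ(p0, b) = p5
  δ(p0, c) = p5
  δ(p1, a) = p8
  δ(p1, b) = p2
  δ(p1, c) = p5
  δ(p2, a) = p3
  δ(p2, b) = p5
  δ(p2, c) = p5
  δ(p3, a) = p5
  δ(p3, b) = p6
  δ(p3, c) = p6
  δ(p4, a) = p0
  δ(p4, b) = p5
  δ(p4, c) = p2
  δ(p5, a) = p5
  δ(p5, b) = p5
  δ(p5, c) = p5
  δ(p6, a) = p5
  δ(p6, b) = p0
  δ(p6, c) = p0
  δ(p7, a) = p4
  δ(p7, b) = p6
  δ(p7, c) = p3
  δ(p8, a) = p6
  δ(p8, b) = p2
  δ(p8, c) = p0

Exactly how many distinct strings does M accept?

5

The useful subgraph on states {p1, p2, p3, p6, p8} is acyclic, so L(M) is finite; the longest accepting path visits 5 useful states, giving maximum string length 4.
Counting accepting paths from p1 by length: 1 of length 2, 2 of length 3, 2 of length 4. Total 5.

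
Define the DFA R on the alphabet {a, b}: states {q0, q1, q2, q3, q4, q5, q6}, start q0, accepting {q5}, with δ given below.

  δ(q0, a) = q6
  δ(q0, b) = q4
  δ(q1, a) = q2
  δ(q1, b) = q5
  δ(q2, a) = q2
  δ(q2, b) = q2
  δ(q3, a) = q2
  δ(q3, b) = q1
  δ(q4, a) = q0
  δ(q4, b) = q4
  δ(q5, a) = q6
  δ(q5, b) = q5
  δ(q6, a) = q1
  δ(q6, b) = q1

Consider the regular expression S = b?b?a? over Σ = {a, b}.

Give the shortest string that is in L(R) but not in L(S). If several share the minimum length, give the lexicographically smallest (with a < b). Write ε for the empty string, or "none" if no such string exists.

The string aab is accepted by R but not by S.
No shorter string lies in the difference, and aab is the lexicographically first length-3 string in L(R) \ L(S).

aab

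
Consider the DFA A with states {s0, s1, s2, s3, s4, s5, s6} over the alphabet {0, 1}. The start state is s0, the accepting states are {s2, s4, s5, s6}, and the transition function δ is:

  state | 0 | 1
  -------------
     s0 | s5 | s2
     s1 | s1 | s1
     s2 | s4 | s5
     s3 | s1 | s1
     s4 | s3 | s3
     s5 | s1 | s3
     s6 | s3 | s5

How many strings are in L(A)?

4

The useful subgraph on states {s0, s2, s4, s5} is acyclic, so L(A) is finite; the longest accepting path visits 3 useful states, giving maximum string length 2.
Counting accepting paths from s0 by length: 2 of length 1, 2 of length 2. Total 4.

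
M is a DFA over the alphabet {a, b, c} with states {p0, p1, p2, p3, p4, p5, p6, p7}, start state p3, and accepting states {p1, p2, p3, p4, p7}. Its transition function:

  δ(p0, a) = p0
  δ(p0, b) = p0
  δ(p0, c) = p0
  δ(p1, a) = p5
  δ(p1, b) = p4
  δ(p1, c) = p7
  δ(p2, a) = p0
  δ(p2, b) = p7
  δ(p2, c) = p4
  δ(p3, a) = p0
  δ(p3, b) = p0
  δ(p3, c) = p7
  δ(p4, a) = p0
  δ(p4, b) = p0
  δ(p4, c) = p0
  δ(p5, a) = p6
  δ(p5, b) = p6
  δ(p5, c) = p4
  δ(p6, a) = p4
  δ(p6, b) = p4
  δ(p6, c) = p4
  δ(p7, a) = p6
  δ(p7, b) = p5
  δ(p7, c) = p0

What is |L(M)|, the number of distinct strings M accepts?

The useful subgraph on states {p3, p4, p5, p6, p7} is acyclic, so L(M) is finite; the longest accepting path visits 5 useful states, giving maximum string length 4.
Counting accepting paths from p3 by length: 1 of length 0, 1 of length 1, 4 of length 3, 6 of length 4. Total 12.

12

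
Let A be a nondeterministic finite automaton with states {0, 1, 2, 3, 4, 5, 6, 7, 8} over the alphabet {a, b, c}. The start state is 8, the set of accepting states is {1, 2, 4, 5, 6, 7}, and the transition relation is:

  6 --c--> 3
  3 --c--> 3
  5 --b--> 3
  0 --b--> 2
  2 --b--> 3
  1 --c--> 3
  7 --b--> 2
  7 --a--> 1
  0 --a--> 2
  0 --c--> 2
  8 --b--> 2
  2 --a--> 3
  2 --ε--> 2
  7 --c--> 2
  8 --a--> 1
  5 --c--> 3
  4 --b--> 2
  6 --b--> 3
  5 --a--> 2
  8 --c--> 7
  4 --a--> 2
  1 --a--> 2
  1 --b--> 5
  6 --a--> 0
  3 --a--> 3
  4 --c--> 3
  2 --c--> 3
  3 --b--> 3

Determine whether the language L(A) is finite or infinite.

finite

The useful states (reachable from 8 and able to reach an accepting state) are {1, 2, 5, 7, 8}.
Restricted to these states the transition graph has no cycle, so every accepting path has bounded length and L is finite.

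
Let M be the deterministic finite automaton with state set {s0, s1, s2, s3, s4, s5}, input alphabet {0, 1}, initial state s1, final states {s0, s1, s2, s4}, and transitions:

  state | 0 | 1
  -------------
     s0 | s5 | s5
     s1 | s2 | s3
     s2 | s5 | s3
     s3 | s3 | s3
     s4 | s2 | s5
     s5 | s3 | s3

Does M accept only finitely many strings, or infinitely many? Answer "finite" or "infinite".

finite

The useful states (reachable from s1 and able to reach an accepting state) are {s1, s2}.
Restricted to these states the transition graph has no cycle, so every accepting path has bounded length and L is finite.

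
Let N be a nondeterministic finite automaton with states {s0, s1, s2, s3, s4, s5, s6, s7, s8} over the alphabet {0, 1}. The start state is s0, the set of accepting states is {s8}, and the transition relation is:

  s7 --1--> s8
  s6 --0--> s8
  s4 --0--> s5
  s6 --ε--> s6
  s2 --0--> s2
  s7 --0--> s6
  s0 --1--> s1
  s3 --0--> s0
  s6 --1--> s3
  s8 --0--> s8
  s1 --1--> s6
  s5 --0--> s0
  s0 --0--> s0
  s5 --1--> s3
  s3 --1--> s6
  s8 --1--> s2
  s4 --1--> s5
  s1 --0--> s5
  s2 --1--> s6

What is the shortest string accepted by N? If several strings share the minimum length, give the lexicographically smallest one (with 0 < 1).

A breadth-first search from s0 reaches an accepting state first via the path s0 → s1 → s6 → s8 on input 110.
No string of length < 3 is accepted (BFS exhausts all shorter strings without reaching an accepting state), and 110 is the lexicographically least accepting string of length 3.

110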